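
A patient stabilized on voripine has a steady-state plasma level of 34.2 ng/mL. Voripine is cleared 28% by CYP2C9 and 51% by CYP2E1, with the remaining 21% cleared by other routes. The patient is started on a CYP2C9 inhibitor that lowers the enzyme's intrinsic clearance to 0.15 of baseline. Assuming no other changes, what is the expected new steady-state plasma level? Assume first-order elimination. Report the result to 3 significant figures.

The CYP2C9 pathway (28% of clearance) drops to 0.15× activity: 0.28 × 0.15 = 0.042.
CYP2E1 (51%) and the residual 21% are unaffected.
CL_new/CL_old = 0.042 + 0.51 + 0.21 = 0.762.
Steady-state plasma level ∝ 1/CL, so new value = 34.2 / 0.762 = 44.9 ng/mL.

44.9 ng/mL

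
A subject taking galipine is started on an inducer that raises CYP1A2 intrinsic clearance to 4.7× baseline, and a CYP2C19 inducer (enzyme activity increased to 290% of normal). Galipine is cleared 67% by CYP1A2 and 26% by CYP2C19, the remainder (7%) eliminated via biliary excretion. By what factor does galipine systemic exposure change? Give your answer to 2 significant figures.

CYP1A2: 0.67 × 4.7 = 3.149
CYP2C19: 0.26 × 2.9 = 0.754
Other: 0.07 (unchanged)
New clearance relative to baseline: 3.149 + 0.754 + 0.07 = 3.973.
Net systemic exposure ratio = 1 / 3.973 = 0.25.

0.25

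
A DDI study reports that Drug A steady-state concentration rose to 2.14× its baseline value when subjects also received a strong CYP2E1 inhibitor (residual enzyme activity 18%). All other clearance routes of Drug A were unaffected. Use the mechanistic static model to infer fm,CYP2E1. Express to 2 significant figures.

Let x = fm,CYP2E1. Because steady-state concentration ∝ 1/CL, relative clearance fell to 1/2.14 = 0.4673.
Only the CYP2E1 route changed, so 0.4673 = x·0.18 + (1 − x), giving x = 0.65.

0.65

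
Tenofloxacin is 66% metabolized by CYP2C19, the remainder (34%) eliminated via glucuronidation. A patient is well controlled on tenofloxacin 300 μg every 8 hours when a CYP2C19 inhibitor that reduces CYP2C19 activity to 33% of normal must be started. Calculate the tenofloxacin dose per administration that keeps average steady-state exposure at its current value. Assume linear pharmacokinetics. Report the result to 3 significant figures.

167 μg

CYP2C19: 0.66 × 0.33 = 0.2178
Other: 0.34 (unchanged)
Relative clearance = 0.2178 + 0.34 = 0.5578.
To maintain the same steady-state level, dose must scale with clearance: new dose = 300 × 0.5578 = 167 μg.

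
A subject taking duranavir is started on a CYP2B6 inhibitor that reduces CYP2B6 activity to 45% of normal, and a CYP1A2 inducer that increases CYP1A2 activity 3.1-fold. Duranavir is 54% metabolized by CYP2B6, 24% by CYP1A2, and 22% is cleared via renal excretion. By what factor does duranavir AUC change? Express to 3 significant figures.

0.829

The CYP2B6 pathway (54% of clearance) is reduced to 0.45× activity: 0.54 × 0.45 = 0.243.
The CYP1A2 pathway (24% of clearance) increases to 3.1× activity: 0.24 × 3.1 = 0.744.
The remaining 22% of clearance is unaffected.
New clearance relative to baseline: 0.243 + 0.744 + 0.22 = 1.207.
AUC ∝ 1/CL: fold-change = 1 / 1.207 = 0.829.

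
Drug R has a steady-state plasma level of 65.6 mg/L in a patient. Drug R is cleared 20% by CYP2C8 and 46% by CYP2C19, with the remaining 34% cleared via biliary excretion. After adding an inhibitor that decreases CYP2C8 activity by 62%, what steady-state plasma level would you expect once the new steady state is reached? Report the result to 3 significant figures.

The CYP2C8 pathway (20% of clearance) drops to 0.38× activity: 0.2 × 0.38 = 0.076.
CYP2C19 (46%) and the residual 34% are unaffected.
Relative clearance = 0.076 + 0.46 + 0.34 = 0.876.
With dosing unchanged, steady-state plasma level scales as 1/CL: 65.6 / 0.876 = 74.9 mg/L.

74.9 mg/L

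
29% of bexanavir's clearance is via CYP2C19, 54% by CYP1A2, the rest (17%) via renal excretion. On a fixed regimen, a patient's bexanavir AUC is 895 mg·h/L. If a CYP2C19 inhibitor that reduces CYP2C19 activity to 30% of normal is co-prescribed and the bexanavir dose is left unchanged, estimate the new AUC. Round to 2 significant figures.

The CYP2C19 pathway (29% of clearance) is reduced to 0.3× activity: 0.29 × 0.3 = 0.087.
CYP1A2 (54%) and the residual 17% are unaffected.
CL_new/CL_old = 0.087 + 0.54 + 0.17 = 0.797.
New AUC = baseline ÷ relative clearance = 895 / 0.797 = 1.1 × 10³ mg·h/L.

1.1 × 10³ mg·h/L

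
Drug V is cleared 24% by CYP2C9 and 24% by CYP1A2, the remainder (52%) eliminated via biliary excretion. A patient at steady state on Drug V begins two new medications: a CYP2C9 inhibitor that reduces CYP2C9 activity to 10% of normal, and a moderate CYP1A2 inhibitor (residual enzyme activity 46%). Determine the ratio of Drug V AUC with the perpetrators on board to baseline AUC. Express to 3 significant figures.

CYP2C9: 0.24 × 0.1 = 0.024
CYP1A2: 0.24 × 0.46 = 0.1104
Other: 0.52 (unchanged)
CL_new/CL_old = 0.024 + 0.1104 + 0.52 = 0.6544.
Because AUC varies inversely with clearance, the combined effect is 1 / 0.6544 = 1.53.

1.53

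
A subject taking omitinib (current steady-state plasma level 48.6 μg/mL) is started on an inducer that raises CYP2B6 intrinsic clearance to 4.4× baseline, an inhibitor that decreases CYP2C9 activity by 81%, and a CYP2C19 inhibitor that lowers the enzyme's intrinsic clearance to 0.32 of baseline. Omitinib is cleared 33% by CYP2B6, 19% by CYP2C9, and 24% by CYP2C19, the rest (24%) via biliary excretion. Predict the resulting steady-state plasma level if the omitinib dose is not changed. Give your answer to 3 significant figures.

CYP2B6: 0.33 × 4.4 = 1.452
CYP2C9: 0.19 × 0.19 = 0.0361
CYP2C19: 0.24 × 0.32 = 0.0768
Other: 0.24 (unchanged)
CL_new/CL_old = 1.452 + 0.0361 + 0.0768 + 0.24 = 1.8049.
Dividing the baseline by the relative clearance: 48.6 / 1.8049 = 26.9 μg/mL.

26.9 μg/mL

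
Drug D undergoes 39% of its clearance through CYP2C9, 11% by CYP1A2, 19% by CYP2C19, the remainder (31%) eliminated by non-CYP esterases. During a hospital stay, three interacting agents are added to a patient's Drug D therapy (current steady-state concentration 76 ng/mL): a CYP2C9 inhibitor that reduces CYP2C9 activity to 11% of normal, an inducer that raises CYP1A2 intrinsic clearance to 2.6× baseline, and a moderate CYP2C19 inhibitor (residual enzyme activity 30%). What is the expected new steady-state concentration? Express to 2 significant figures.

1.1 × 10² ng/mL

The CYP2C9 pathway (39% of clearance) falls to 0.11× activity: 0.39 × 0.11 = 0.0429.
The CYP1A2 pathway (11% of clearance) increases to 2.6× activity: 0.11 × 2.6 = 0.286.
The CYP2C19 pathway (19% of clearance) falls to 0.3× activity: 0.19 × 0.3 = 0.057.
The remaining 31% of clearance is unaffected.
New clearance relative to baseline: 0.0429 + 0.286 + 0.057 + 0.31 = 0.6959.
Dividing the baseline by the relative clearance: 76 / 0.6959 = 1.1 × 10² ng/mL.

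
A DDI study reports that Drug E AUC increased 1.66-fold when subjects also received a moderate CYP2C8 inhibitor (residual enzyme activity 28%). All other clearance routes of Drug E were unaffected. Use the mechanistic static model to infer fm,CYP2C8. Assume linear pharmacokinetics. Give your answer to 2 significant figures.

Call the CYP2C8 fraction fm. After the interaction, CL_new/CL_old = fm × 0.28 + (1 − fm).
AUC ratio = 1 / (new CL fraction), so new CL fraction = 1 / 1.66 = 0.6024.
fm × 0.28 + 1 − fm = 0.6024  ⇒  fm × (0.28 − 1) = −0.3976  ⇒  fm = 0.55.

0.55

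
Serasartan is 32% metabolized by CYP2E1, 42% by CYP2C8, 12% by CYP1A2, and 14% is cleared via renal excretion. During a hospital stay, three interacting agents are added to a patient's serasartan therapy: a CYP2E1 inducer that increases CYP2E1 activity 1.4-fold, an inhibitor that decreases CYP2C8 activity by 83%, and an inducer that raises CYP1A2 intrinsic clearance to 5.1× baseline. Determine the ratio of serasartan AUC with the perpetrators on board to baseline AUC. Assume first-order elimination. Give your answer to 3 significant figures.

The CYP2E1 pathway (32% of clearance) increases to 1.4× activity: 0.32 × 1.4 = 0.448.
The CYP2C8 pathway (42% of clearance) is reduced to 0.17× activity: 0.42 × 0.17 = 0.0714.
The CYP1A2 pathway (12% of clearance) increases to 5.1× activity: 0.12 × 5.1 = 0.612.
Non-CYP routes (14%) are unchanged.
CL_new/CL_old = 0.448 + 0.0714 + 0.612 + 0.14 = 1.2714.
AUC ∝ 1/CL: fold-change = 1 / 1.2714 = 0.787.

0.787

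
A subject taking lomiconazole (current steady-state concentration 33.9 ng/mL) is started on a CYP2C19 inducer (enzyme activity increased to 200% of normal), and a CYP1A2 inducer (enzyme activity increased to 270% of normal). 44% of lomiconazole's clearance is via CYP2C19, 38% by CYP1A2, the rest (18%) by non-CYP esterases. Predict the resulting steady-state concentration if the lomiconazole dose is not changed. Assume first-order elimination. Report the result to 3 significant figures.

The CYP2C19 pathway (44% of clearance) is boosted to 2× activity: 0.44 × 2 = 0.88.
The CYP1A2 pathway (38% of clearance) rises to 2.7× activity: 0.38 × 2.7 = 1.026.
Non-CYP routes (18%) are unchanged.
New clearance relative to baseline: 0.88 + 1.026 + 0.18 = 2.086.
Steady-state concentration ∝ 1/CL: new value = 33.9 / 2.086 = 16.3 ng/mL.

16.3 ng/mL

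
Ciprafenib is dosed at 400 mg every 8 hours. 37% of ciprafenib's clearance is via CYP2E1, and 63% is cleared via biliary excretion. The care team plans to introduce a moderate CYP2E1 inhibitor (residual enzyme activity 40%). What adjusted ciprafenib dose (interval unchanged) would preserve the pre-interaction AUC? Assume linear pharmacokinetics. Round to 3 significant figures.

311 mg

The CYP2E1 pathway (37% of clearance) falls to 0.4× activity: 0.37 × 0.4 = 0.148.
The remaining 63% of clearance is unaffected.
CL_new/CL_old = 0.148 + 0.63 = 0.778.
Css,avg = (dose rate)/CL, so holding Css fixed requires dose ∝ CL: 400 × 0.778 = 311 mg.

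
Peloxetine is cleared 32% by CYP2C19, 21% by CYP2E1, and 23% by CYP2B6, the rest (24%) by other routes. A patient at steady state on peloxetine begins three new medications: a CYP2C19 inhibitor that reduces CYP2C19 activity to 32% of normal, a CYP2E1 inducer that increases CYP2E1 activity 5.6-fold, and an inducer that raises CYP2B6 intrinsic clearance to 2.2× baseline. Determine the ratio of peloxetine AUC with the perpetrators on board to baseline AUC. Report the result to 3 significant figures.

0.494

CYP2C19: 0.32 × 0.32 = 0.1024
CYP2E1: 0.21 × 5.6 = 1.176
CYP2B6: 0.23 × 2.2 = 0.506
Other: 0.24 (unchanged)
New clearance relative to baseline: 0.1024 + 1.176 + 0.506 + 0.24 = 2.0244.
Net AUC ratio = 1 / 2.0244 = 0.494.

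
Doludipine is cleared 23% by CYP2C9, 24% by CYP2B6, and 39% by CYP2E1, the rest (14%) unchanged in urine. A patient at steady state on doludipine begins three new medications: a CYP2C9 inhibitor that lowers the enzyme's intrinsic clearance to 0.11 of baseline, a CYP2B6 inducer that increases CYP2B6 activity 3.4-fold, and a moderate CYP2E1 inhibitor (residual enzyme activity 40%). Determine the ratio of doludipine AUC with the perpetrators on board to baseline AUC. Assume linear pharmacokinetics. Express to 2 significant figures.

0.88

The CYP2C9 pathway (23% of clearance) falls to 0.11× activity: 0.23 × 0.11 = 0.0253.
The CYP2B6 pathway (24% of clearance) is boosted to 3.4× activity: 0.24 × 3.4 = 0.816.
The CYP2E1 pathway (39% of clearance) drops to 0.4× activity: 0.39 × 0.4 = 0.156.
Non-CYP routes (14%) are unchanged.
New clearance relative to baseline: 0.0253 + 0.816 + 0.156 + 0.14 = 1.1373.
Net AUC ratio = 1 / 1.1373 = 0.88.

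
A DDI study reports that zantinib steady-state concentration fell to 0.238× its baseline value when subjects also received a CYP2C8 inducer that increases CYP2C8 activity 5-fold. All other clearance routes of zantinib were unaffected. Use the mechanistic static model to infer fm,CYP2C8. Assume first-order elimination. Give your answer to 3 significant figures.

Let fm be the CYP2C8 fraction. New clearance relative to baseline = fm × 5 + (1 − fm).
Steady-state concentration ratio = 1 / (new CL fraction), so new CL fraction = 1 / 0.238 = 4.202.
fm × 5 + 1 − fm = 4.202  ⇒  fm × (5 − 1) = 3.202  ⇒  fm = 0.800.

0.800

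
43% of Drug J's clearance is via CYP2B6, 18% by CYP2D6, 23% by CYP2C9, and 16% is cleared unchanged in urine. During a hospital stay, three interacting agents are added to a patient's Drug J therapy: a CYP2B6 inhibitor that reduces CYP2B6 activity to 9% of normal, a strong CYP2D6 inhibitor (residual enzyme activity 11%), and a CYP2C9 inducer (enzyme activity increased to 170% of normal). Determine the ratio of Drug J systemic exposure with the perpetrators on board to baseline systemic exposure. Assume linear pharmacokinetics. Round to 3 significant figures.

1.64

The CYP2B6 pathway (43% of clearance) drops to 0.09× activity: 0.43 × 0.09 = 0.0387.
The CYP2D6 pathway (18% of clearance) drops to 0.11× activity: 0.18 × 0.11 = 0.0198.
The CYP2C9 pathway (23% of clearance) rises to 1.7× activity: 0.23 × 1.7 = 0.391.
The remaining 16% of clearance is unaffected.
Relative clearance = 0.0387 + 0.0198 + 0.391 + 0.16 = 0.6095.
Net systemic exposure ratio = 1 / 0.6095 = 1.64.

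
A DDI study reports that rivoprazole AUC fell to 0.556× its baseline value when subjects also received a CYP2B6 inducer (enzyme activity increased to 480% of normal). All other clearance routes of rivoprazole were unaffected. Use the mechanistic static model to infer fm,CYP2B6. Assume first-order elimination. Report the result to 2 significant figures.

0.21

Let x = fm,CYP2B6. Because AUC ∝ 1/CL, relative clearance rose to 1/0.556 = 1.799.
Only the CYP2B6 route changed, so 1.799 = x·4.8 + (1 − x), giving x = 0.21.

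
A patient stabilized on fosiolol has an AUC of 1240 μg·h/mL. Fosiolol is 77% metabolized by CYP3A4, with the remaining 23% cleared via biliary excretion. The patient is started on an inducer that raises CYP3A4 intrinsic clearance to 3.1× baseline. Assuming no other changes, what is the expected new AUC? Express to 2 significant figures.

The CYP3A4 pathway (77% of clearance) is boosted to 3.1× activity: 0.77 × 3.1 = 2.387.
The remaining 23% of clearance is unaffected.
Relative clearance = 2.387 + 0.23 = 2.617.
With dosing unchanged, AUC scales as 1/CL: 1240 / 2.617 = 4.7 × 10² μg·h/mL.

4.7 × 10² μg·h/mL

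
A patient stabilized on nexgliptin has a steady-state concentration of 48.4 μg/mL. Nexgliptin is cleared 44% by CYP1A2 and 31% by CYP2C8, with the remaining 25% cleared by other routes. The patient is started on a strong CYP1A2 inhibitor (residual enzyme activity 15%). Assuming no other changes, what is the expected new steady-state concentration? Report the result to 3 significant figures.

77.3 μg/mL

The CYP1A2 pathway (44% of clearance) drops to 0.15× activity: 0.44 × 0.15 = 0.066.
CYP2C8 (31%) and the residual 25% are unaffected.
New clearance relative to baseline: 0.066 + 0.31 + 0.25 = 0.626.
New steady-state concentration = baseline ÷ relative clearance = 48.4 / 0.626 = 77.3 μg/mL.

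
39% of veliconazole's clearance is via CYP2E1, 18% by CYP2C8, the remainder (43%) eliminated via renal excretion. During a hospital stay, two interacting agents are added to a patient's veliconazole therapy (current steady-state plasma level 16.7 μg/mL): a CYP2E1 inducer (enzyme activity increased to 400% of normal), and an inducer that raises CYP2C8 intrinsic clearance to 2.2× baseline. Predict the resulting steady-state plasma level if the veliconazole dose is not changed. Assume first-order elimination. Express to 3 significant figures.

The CYP2E1 pathway (39% of clearance) increases to 4× activity: 0.39 × 4 = 1.56.
The CYP2C8 pathway (18% of clearance) is boosted to 2.2× activity: 0.18 × 2.2 = 0.396.
The remaining 43% of clearance is unaffected.
CL_new/CL_old = 1.56 + 0.396 + 0.43 = 2.386.
Steady-state plasma level ∝ 1/CL: new value = 16.7 / 2.386 = 7.00 μg/mL.

7.00 μg/mL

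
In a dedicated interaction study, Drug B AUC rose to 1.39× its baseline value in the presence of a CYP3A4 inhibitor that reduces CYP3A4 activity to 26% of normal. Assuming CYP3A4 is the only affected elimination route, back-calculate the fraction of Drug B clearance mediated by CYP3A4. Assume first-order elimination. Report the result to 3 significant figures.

0.379

Let fm be the CYP3A4 fraction. New clearance relative to baseline = fm × 0.26 + (1 − fm).
AUC ratio = 1 / (new CL fraction), so new CL fraction = 1 / 1.39 = 0.7194.
fm × 0.26 + 1 − fm = 0.7194  ⇒  fm × (0.26 − 1) = −0.2806  ⇒  fm = 0.379.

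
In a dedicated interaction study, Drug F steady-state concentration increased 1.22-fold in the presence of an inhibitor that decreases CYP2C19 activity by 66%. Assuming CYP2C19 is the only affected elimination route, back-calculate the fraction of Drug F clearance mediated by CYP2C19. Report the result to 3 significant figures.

Call the CYP2C19 fraction fm. After the interaction, CL_new/CL_old = fm × 0.34 + (1 − fm).
Steady-state concentration ratio = 1 / (new CL fraction), so new CL fraction = 1 / 1.22 = 0.8197.
fm × 0.34 + 1 − fm = 0.8197  ⇒  fm × (0.34 − 1) = −0.1803  ⇒  fm = 0.273.

0.273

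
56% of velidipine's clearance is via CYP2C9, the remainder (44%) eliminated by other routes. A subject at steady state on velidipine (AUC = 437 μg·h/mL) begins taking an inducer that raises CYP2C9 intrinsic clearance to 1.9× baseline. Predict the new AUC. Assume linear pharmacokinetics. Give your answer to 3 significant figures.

The CYP2C9 pathway (56% of clearance) is boosted to 1.9× activity: 0.56 × 1.9 = 1.064.
The remaining 44% of clearance is unaffected.
New clearance relative to baseline: 1.064 + 0.44 = 1.504.
New AUC = baseline ÷ relative clearance = 437 / 1.504 = 291 μg·h/mL.

291 μg·h/mL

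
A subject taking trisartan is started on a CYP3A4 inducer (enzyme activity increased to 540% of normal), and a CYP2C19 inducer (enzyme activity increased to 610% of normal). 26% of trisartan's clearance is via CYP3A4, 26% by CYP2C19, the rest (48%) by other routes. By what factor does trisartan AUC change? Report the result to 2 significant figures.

The CYP3A4 pathway (26% of clearance) is boosted to 5.4× activity: 0.26 × 5.4 = 1.404.
The CYP2C19 pathway (26% of clearance) rises to 6.1× activity: 0.26 × 6.1 = 1.586.
The remaining 48% of clearance is unaffected.
New clearance relative to baseline: 1.404 + 1.586 + 0.48 = 3.47.
Because AUC varies inversely with clearance, the combined effect is 1 / 3.47 = 0.29.

0.29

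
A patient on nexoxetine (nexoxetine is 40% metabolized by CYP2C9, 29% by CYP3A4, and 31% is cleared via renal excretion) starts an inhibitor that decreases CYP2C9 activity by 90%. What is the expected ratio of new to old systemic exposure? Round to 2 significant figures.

CYP2C9: 0.4 × 0.1 = 0.04
CYP3A4: 0.29 (unchanged)
Other: 0.31 (unchanged)
Relative clearance = 0.04 + 0.29 + 0.31 = 0.64.
Since systemic exposure ∝ 1/CL, the ratio is 1 / 0.64 = 1.6.

1.6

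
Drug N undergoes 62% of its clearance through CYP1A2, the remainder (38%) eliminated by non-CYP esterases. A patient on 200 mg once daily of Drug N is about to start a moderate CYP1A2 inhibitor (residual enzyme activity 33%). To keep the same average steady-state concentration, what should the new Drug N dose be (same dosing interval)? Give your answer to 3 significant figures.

117 mg

The CYP1A2 pathway (62% of clearance) is reduced to 0.33× activity: 0.62 × 0.33 = 0.2046.
Non-CYP routes (38%) are unchanged.
Relative clearance = 0.2046 + 0.38 = 0.5846.
Exposure is unchanged when dose changes in proportion to clearance. New dose = 200 mg × 0.5846 = 117 mg.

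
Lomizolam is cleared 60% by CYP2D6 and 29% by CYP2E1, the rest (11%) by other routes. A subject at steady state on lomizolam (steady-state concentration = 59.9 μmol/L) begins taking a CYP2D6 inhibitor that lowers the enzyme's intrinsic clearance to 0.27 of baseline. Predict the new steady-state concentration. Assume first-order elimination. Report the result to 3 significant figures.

The CYP2D6 pathway (60% of clearance) falls to 0.27× activity: 0.6 × 0.27 = 0.162.
CYP2E1 (29%) and the residual 11% are unaffected.
CL_new/CL_old = 0.162 + 0.29 + 0.11 = 0.562.
New steady-state concentration = baseline ÷ relative clearance = 59.9 / 0.562 = 107 μmol/L.

107 μmol/L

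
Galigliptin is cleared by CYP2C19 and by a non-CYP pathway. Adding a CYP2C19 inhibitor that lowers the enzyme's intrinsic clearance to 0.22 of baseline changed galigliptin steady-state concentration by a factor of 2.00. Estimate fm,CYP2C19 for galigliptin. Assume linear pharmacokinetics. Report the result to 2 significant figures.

0.64

Write x for the fraction cleared via CYP2C19. The observed steady-state concentration change means clearance fell to 1/2.00 = 0.5 of baseline.
Only the CYP2C19 route changed, so 0.5 = x·0.22 + (1 − x), giving x = 0.64.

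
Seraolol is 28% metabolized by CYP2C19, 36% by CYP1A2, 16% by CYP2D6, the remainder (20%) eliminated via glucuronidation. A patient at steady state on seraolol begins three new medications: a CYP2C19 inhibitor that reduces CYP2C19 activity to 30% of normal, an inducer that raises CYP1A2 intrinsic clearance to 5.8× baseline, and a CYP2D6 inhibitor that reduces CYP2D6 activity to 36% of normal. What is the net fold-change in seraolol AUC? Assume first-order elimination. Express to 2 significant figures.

0.41

The CYP2C19 pathway (28% of clearance) falls to 0.3× activity: 0.28 × 0.3 = 0.084.
The CYP1A2 pathway (36% of clearance) is boosted to 5.8× activity: 0.36 × 5.8 = 2.088.
The CYP2D6 pathway (16% of clearance) is reduced to 0.36× activity: 0.16 × 0.36 = 0.0576.
Non-CYP routes (20%) are unchanged.
CL_new/CL_old = 0.084 + 2.088 + 0.0576 + 0.2 = 2.4296.
AUC ∝ 1/CL: fold-change = 1 / 2.4296 = 0.41.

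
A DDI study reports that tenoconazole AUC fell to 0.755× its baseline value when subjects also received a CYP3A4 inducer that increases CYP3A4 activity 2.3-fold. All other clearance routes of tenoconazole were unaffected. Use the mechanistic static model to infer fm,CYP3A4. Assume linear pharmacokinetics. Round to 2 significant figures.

Let fm be the CYP3A4 fraction. New clearance relative to baseline = fm × 2.3 + (1 − fm).
AUC ratio = 1 / (new CL fraction), so new CL fraction = 1 / 0.755 = 1.325.
fm × 2.3 + 1 − fm = 1.325  ⇒  fm × (2.3 − 1) = 0.3245  ⇒  fm = 0.25.

0.25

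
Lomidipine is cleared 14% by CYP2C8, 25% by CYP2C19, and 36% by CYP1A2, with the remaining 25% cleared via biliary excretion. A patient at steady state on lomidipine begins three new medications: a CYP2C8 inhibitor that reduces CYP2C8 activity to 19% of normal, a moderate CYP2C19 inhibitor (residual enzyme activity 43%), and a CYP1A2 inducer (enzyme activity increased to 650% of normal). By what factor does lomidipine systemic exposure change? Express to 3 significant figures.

0.367

The CYP2C8 pathway (14% of clearance) falls to 0.19× activity: 0.14 × 0.19 = 0.0266.
The CYP2C19 pathway (25% of clearance) falls to 0.43× activity: 0.25 × 0.43 = 0.1075.
The CYP1A2 pathway (36% of clearance) rises to 6.5× activity: 0.36 × 6.5 = 2.34.
Non-CYP routes (25%) are unchanged.
CL_new/CL_old = 0.0266 + 0.1075 + 2.34 + 0.25 = 2.7241.
Systemic exposure ∝ 1/CL: fold-change = 1 / 2.7241 = 0.367.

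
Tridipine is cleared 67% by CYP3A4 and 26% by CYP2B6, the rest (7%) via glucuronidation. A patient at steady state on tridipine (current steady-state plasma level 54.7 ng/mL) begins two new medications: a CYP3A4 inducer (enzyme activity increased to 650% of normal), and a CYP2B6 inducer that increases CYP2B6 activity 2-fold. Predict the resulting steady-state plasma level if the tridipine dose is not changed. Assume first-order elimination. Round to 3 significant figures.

The CYP3A4 pathway (67% of clearance) rises to 6.5× activity: 0.67 × 6.5 = 4.355.
The CYP2B6 pathway (26% of clearance) increases to 2× activity: 0.26 × 2 = 0.52.
The remaining 7% of clearance is unaffected.
New clearance relative to baseline: 4.355 + 0.52 + 0.07 = 4.945.
Dividing the baseline by the relative clearance: 54.7 / 4.945 = 11.1 ng/mL.

11.1 ng/mL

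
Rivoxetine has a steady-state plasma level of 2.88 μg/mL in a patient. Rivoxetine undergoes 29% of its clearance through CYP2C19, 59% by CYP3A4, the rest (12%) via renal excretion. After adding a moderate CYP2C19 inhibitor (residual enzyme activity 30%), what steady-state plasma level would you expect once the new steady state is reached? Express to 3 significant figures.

3.61 μg/mL

The CYP2C19 pathway (29% of clearance) falls to 0.3× activity: 0.29 × 0.3 = 0.087.
CYP3A4 (59%) and the residual 12% are unaffected.
CL_new/CL_old = 0.087 + 0.59 + 0.12 = 0.797.
With dosing unchanged, steady-state plasma level scales as 1/CL: 2.88 / 0.797 = 3.61 μg/mL.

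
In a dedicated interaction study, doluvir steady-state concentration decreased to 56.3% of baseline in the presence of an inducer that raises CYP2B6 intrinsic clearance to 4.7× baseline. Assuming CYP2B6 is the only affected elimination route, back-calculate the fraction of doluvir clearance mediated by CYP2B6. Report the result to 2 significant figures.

Let fm be the CYP2B6 fraction. New clearance relative to baseline = fm × 4.7 + (1 − fm).
Steady-state concentration ratio = 1 / (new CL fraction), so new CL fraction = 1 / 0.563 = 1.776.
fm × 4.7 + 1 − fm = 1.776  ⇒  fm × (4.7 − 1) = 0.7762  ⇒  fm = 0.21.

0.21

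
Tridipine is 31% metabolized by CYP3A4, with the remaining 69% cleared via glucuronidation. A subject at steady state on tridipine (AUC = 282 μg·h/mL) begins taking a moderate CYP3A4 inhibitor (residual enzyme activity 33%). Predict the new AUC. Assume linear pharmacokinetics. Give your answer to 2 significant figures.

3.6 × 10² μg·h/mL

CYP3A4: 0.31 × 0.33 = 0.1023
Other: 0.69 (unchanged)
CL_new/CL_old = 0.1023 + 0.69 = 0.7923.
AUC ∝ 1/CL, so new value = 282 / 0.7923 = 3.6 × 10² μg·h/mL.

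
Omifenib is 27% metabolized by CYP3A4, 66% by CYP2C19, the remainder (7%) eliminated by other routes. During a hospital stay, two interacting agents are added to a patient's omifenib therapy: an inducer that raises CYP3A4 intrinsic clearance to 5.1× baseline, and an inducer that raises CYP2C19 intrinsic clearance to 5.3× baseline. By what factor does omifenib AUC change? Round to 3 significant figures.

CYP3A4: 0.27 × 5.1 = 1.377
CYP2C19: 0.66 × 5.3 = 3.498
Other: 0.07 (unchanged)
New clearance relative to baseline: 1.377 + 3.498 + 0.07 = 4.945.
Because AUC varies inversely with clearance, the combined effect is 1 / 4.945 = 0.202.

0.202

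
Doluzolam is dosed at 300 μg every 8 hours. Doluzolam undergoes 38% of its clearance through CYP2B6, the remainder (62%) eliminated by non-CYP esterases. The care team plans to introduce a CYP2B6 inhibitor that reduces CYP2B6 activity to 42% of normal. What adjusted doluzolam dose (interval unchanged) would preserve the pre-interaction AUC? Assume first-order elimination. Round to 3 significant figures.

234 μg

The CYP2B6 pathway (38% of clearance) falls to 0.42× activity: 0.38 × 0.42 = 0.1596.
The remaining 62% of clearance is unaffected.
CL_new/CL_old = 0.1596 + 0.62 = 0.7796.
To maintain the same steady-state level, dose must scale with clearance: new dose = 300 × 0.7796 = 234 μg.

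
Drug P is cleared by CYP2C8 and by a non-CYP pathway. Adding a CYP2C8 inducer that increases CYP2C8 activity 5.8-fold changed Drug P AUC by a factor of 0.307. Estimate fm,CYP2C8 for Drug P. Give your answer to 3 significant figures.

0.470

Call the CYP2C8 fraction fm. After the interaction, CL_new/CL_old = fm × 5.8 + (1 − fm).
AUC ratio = 1 / (new CL fraction), so new CL fraction = 1 / 0.307 = 3.257.
fm × 5.8 + 1 − fm = 3.257  ⇒  fm × (5.8 − 1) = 2.257  ⇒  fm = 0.470.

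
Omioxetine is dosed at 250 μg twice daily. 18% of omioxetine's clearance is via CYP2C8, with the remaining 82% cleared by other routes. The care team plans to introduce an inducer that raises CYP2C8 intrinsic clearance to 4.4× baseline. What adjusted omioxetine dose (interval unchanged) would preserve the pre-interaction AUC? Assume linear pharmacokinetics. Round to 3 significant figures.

The CYP2C8 pathway (18% of clearance) is boosted to 4.4× activity: 0.18 × 4.4 = 0.792.
The remaining 82% of clearance is unaffected.
New clearance relative to baseline: 0.792 + 0.82 = 1.612.
Css,avg = (dose rate)/CL, so holding Css fixed requires dose ∝ CL: 250 × 1.612 = 403 μg.

403 μg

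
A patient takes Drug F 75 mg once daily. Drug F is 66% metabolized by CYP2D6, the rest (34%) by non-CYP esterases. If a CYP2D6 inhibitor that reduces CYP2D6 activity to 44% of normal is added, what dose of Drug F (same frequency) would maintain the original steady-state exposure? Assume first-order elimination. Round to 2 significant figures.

47 mg

The CYP2D6 pathway (66% of clearance) drops to 0.44× activity: 0.66 × 0.44 = 0.2904.
Non-CYP routes (34%) are unchanged.
New clearance relative to baseline: 0.2904 + 0.34 = 0.6304.
To maintain the same steady-state level, dose must scale with clearance: new dose = 75 × 0.6304 = 47 mg.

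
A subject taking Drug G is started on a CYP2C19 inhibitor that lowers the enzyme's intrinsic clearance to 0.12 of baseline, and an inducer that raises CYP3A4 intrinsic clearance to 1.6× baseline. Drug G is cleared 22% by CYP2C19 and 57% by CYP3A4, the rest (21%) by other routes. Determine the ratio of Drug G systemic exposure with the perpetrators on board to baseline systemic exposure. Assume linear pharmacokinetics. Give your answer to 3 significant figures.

CYP2C19: 0.22 × 0.12 = 0.0264
CYP3A4: 0.57 × 1.6 = 0.912
Other: 0.21 (unchanged)
New clearance relative to baseline: 0.0264 + 0.912 + 0.21 = 1.1484.
Systemic exposure ∝ 1/CL: fold-change = 1 / 1.1484 = 0.871.

0.871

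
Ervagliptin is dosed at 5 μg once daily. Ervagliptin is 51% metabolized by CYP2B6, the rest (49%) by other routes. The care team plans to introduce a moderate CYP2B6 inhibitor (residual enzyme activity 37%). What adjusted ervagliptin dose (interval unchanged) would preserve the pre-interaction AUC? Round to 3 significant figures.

The CYP2B6 pathway (51% of clearance) falls to 0.37× activity: 0.51 × 0.37 = 0.1887.
The remaining 49% of clearance is unaffected.
New clearance relative to baseline: 0.1887 + 0.49 = 0.6787.
Exposure is unchanged when dose changes in proportion to clearance. New dose = 5 μg × 0.6787 = 3.39 μg.

3.39 μg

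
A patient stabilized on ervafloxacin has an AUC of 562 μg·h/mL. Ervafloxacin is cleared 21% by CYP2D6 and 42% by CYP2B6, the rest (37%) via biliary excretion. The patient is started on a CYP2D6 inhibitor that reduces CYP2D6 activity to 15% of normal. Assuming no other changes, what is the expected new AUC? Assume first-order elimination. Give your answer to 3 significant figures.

The CYP2D6 pathway (21% of clearance) drops to 0.15× activity: 0.21 × 0.15 = 0.0315.
CYP2B6 (42%) and the residual 37% are unaffected.
New clearance relative to baseline: 0.0315 + 0.42 + 0.37 = 0.8215.
New AUC = baseline ÷ relative clearance = 562 / 0.8215 = 684 μg·h/mL.

684 μg·h/mL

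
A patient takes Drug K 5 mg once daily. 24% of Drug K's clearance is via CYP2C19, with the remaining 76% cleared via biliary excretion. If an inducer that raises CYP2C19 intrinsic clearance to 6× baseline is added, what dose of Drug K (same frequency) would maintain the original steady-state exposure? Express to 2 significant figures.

11 mg

The CYP2C19 pathway (24% of clearance) rises to 6× activity: 0.24 × 6 = 1.44.
The remaining 76% of clearance is unaffected.
CL_new/CL_old = 1.44 + 0.76 = 2.2.
Css,avg = (dose rate)/CL, so holding Css fixed requires dose ∝ CL: 5 × 2.2 = 11 mg.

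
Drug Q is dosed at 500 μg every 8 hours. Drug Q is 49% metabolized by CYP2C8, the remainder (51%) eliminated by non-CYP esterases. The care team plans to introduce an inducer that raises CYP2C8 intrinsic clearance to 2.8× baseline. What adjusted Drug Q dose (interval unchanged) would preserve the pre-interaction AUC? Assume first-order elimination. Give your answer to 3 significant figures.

The CYP2C8 pathway (49% of clearance) is boosted to 2.8× activity: 0.49 × 2.8 = 1.372.
Non-CYP routes (51%) are unchanged.
New clearance relative to baseline: 1.372 + 0.51 = 1.882.
To maintain the same steady-state level, dose must scale with clearance: new dose = 500 × 1.882 = 941 μg.

941 μg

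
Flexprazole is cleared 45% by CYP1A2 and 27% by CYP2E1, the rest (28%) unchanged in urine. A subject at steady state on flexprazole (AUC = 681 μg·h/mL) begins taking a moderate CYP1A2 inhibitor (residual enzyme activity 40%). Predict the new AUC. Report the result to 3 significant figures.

The CYP1A2 pathway (45% of clearance) drops to 0.4× activity: 0.45 × 0.4 = 0.18.
CYP2E1 (27%) and the residual 28% are unaffected.
New clearance relative to baseline: 0.18 + 0.27 + 0.28 = 0.73.
New AUC = baseline ÷ relative clearance = 681 / 0.73 = 933 μg·h/mL.

933 μg·h/mL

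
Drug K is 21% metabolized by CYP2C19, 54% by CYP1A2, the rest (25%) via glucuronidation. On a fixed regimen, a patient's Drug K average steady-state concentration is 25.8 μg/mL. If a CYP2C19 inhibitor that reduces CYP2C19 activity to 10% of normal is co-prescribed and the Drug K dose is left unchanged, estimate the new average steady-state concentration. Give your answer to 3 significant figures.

31.8 μg/mL

The CYP2C19 pathway (21% of clearance) falls to 0.1× activity: 0.21 × 0.1 = 0.021.
CYP1A2 (54%) and the residual 25% are unaffected.
New clearance relative to baseline: 0.021 + 0.54 + 0.25 = 0.811.
Average steady-state concentration ∝ 1/CL, so new value = 25.8 / 0.811 = 31.8 μg/mL.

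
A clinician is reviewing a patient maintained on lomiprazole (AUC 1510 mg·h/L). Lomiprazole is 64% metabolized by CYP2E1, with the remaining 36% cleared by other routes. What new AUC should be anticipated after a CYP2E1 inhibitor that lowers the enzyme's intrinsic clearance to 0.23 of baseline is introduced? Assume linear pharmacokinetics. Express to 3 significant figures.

2.98 × 10³ mg·h/L

The CYP2E1 pathway (64% of clearance) drops to 0.23× activity: 0.64 × 0.23 = 0.1472.
Non-CYP routes (36%) are unchanged.
Relative clearance = 0.1472 + 0.36 = 0.5072.
With dosing unchanged, AUC scales as 1/CL: 1510 / 0.5072 = 2.98 × 10³ mg·h/L.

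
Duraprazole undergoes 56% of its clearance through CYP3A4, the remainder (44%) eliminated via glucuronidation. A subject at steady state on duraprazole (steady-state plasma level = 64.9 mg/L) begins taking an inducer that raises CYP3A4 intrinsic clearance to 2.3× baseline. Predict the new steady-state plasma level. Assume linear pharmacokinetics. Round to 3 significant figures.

37.6 mg/L

CYP3A4: 0.56 × 2.3 = 1.288
Other: 0.44 (unchanged)
New clearance relative to baseline: 1.288 + 0.44 = 1.728.
With dosing unchanged, steady-state plasma level scales as 1/CL: 64.9 / 1.728 = 37.6 mg/L.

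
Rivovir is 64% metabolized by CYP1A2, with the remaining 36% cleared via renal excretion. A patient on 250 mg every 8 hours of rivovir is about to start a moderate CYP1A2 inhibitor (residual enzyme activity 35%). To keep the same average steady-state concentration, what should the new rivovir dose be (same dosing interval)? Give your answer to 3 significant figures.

146 mg

CYP1A2: 0.64 × 0.35 = 0.224
Other: 0.36 (unchanged)
New clearance relative to baseline: 0.224 + 0.36 = 0.584.
Exposure is unchanged when dose changes in proportion to clearance. New dose = 250 mg × 0.584 = 146 mg.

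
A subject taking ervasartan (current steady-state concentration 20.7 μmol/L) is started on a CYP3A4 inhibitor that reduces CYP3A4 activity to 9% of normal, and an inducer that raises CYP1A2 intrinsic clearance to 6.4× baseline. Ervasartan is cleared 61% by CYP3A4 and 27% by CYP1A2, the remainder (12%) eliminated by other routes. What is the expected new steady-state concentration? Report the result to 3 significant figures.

10.9 μmol/L

The CYP3A4 pathway (61% of clearance) is reduced to 0.09× activity: 0.61 × 0.09 = 0.0549.
The CYP1A2 pathway (27% of clearance) increases to 6.4× activity: 0.27 × 6.4 = 1.728.
Non-CYP routes (12%) are unchanged.
CL_new/CL_old = 0.0549 + 1.728 + 0.12 = 1.9029.
Dividing the baseline by the relative clearance: 20.7 / 1.9029 = 10.9 μmol/L.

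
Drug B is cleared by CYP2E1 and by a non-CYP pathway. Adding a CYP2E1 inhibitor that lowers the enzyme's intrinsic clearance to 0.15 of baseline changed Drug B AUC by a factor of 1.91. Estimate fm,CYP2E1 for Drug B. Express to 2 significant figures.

Write x for the fraction cleared via CYP2E1. The observed AUC change means clearance fell to 1/1.91 = 0.5236 of baseline.
Only the CYP2E1 route changed, so 0.5236 = x·0.15 + (1 − x), giving x = 0.56.

0.56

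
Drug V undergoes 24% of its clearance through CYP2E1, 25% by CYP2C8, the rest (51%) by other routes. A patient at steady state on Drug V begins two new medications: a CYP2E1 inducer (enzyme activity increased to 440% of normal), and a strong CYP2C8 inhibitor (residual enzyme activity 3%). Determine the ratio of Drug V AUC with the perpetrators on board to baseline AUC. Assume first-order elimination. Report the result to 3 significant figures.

0.636

The CYP2E1 pathway (24% of clearance) is boosted to 4.4× activity: 0.24 × 4.4 = 1.056.
The CYP2C8 pathway (25% of clearance) drops to 0.03× activity: 0.25 × 0.03 = 0.0075.
Non-CYP routes (51%) are unchanged.
CL_new/CL_old = 1.056 + 0.0075 + 0.51 = 1.5735.
Net AUC ratio = 1 / 1.5735 = 0.636.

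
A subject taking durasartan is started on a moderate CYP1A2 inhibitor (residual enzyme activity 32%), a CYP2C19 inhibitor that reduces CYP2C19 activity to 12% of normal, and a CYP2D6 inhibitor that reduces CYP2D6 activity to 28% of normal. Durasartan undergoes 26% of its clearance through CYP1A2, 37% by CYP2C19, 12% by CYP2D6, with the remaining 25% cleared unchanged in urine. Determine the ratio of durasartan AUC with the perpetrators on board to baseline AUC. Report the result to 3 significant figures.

The CYP1A2 pathway (26% of clearance) falls to 0.32× activity: 0.26 × 0.32 = 0.0832.
The CYP2C19 pathway (37% of clearance) is reduced to 0.12× activity: 0.37 × 0.12 = 0.0444.
The CYP2D6 pathway (12% of clearance) is reduced to 0.28× activity: 0.12 × 0.28 = 0.0336.
Non-CYP routes (25%) are unchanged.
Relative clearance = 0.0832 + 0.0444 + 0.0336 + 0.25 = 0.4112.
AUC ∝ 1/CL: fold-change = 1 / 0.4112 = 2.43.

2.43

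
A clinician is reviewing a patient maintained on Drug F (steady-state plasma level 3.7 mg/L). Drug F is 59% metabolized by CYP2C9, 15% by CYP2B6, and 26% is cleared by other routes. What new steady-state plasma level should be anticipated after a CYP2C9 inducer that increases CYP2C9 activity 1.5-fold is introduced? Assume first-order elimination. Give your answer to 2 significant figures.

CYP2C9: 0.59 × 1.5 = 0.885
CYP2B6: 0.15 (unchanged)
Other: 0.26 (unchanged)
CL_new/CL_old = 0.885 + 0.15 + 0.26 = 1.295.
With dosing unchanged, steady-state plasma level scales as 1/CL: 3.7 / 1.295 = 2.9 mg/L.

2.9 mg/L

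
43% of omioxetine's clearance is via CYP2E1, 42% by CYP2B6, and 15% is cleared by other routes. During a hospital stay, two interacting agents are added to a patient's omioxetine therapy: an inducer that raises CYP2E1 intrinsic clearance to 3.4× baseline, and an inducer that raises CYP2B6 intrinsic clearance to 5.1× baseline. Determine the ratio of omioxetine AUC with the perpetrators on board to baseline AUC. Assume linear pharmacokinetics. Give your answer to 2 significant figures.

The CYP2E1 pathway (43% of clearance) increases to 3.4× activity: 0.43 × 3.4 = 1.462.
The CYP2B6 pathway (42% of clearance) rises to 5.1× activity: 0.42 × 5.1 = 2.142.
The remaining 15% of clearance is unaffected.
New clearance relative to baseline: 1.462 + 2.142 + 0.15 = 3.754.
Net AUC ratio = 1 / 3.754 = 0.27.

0.27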